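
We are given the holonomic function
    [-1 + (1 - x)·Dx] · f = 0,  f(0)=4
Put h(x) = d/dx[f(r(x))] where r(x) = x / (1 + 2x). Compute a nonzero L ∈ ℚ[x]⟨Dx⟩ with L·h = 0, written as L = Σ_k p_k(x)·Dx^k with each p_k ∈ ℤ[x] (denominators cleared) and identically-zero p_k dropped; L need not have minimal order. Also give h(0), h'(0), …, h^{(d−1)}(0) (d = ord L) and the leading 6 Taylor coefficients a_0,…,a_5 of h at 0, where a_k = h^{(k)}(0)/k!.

L = -4 + (-2 - 2·x)·Dx  (order 1).
h: a_k = 4, -8, 12, -16, 20, -24, …
ICs: h(0) = 4.

f: a_k = 4, 4, 4, 4, 4, 4, …
f∘r: x↦r, Dx↦Dx/r' in L_f ⇒ L₀.
Differentiate: ansatz ord ≤ ord L₀ ⇒ L.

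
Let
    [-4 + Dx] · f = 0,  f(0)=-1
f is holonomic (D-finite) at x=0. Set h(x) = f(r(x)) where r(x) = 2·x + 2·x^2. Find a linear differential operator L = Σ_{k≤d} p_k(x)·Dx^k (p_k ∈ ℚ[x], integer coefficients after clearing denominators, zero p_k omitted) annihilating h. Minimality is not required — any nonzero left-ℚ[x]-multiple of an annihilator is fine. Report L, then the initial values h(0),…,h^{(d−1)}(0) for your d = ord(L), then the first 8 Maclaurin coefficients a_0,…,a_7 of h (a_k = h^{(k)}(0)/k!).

L = (-8 - 16·x) + Dx  (order 1).
h: a_k = -1, -8, -40, -448/3, -1376/3, -18176/15, -127744/45, -378880/63, …
ICs: h(0) = -1.

f: a_k = -1, -4, -8, -32/3, -32/3, -128/15, -256/45, -1024/315, …
Change of var in L_f (x↦r) gives L₀.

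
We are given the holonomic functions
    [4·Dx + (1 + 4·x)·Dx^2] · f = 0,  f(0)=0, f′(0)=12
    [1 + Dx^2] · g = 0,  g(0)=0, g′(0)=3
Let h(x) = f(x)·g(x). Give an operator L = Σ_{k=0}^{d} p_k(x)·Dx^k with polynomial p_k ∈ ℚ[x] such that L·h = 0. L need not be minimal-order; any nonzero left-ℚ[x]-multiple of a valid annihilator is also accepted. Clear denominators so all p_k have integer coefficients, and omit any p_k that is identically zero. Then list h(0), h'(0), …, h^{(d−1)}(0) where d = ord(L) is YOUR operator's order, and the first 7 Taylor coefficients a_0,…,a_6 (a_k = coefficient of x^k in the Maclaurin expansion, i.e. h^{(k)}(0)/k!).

L = (-147 - 144·x - 224·x^2 + 256·x^3 + 256·x^4) + (-56 - 160·x + 384·x^2 + 512·x^3)·Dx + (-150 - 160·x - 192·x^2 + 512·x^3 + 512·x^4)·Dx^2 + (-56 - 160·x + 384·x^2 + 512·x^3)·Dx^3 + (-3 - 16·x + 32·x^2 + 256·x^3 + 256·x^4)·Dx^4  (order 4).
h: a_k = 0, 0, 36, -72, 186, -564, 3623/2, …
ICs: h(0) = 0, h′(0) = 0, h′′(0) = 72, h′′′(0) = -432.

f: a_k = 0, 12, -24, 64, -192, 3072/5, -2048, …
g: a_k = 0, 3, 0, -1/2, 0, 1/40, 0, …
Sym-product of L_f,L_g gives L₀ (≤ ord 4).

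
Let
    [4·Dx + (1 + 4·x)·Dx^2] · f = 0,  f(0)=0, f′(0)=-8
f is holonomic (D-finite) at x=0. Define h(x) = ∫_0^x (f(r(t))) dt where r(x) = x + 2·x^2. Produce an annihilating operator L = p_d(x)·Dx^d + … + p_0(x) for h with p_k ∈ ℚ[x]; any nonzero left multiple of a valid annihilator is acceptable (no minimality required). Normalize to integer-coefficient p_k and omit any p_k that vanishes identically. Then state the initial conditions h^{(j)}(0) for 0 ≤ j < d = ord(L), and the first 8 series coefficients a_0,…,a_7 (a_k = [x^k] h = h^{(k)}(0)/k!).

f: a_k = 0, -8, 16, -128/3, 128, -2048/5, 4096/3, -32768/7, …
Substitute x→r, Dx→(1/r')Dx; clear ⇒ L₀.
∫: right-multiply L₀ by Dx.
L = (16·x + 32·x^2)·Dx^2 + (1 + 8·x + 24·x^2 + 32·x^3)·Dx^3  (order 3).
h: a_k = 0, 0, -4, 0, 16/3, -64/5, 256/15, 0, …
ICs: h(0) = 0, h′(0) = 0, h′′(0) = -8.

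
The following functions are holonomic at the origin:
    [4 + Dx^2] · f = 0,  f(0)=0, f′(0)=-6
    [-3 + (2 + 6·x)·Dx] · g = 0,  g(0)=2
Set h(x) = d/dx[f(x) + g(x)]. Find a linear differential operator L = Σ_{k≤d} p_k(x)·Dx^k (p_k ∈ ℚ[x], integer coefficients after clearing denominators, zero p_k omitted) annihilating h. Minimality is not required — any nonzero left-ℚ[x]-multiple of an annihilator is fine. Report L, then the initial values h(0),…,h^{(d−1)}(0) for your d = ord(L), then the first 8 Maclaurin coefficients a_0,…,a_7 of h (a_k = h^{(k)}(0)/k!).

L = (-1812 - 1152·x - 1728·x^2) + (-344 - 1800·x - 3456·x^2 - 3456·x^3)·Dx + (-453 - 288·x - 432·x^2)·Dx^2 + (-86 - 450·x - 864·x^2 - 864·x^3)·Dx^3  (order 3).
h: a_k = -3, -9/2, 177/8, -405/16, 7993/128, -45927/256, 7586147/15360, -2814669/2048, …
ICs: h(0) = -3, h′(0) = -9/2, h′′(0) = 177/4.

f: a_k = 0, -6, 0, 4, 0, -4/5, 0, 8/105, …
g: a_k = 2, 3, -9/4, 27/8, -405/64, 1701/128, -15309/512, 72171/1024, …
Sum ⇒ L₀ = lclm(L_f,L_g) in ℚ(x)⟨Dx⟩.
h₀' ⇒ L via d/dx closure of L₀.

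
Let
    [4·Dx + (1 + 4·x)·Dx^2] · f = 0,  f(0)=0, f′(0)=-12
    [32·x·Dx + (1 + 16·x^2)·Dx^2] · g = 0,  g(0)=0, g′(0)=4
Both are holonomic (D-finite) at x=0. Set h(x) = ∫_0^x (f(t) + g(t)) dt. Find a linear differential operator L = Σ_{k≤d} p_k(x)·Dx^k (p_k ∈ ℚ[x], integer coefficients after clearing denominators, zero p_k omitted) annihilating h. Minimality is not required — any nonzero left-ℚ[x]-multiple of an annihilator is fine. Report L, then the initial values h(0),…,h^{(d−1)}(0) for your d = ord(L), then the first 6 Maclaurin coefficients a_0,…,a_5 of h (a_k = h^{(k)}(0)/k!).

f: a_k = 0, -12, 24, -64, 192, -3072/5, …
g: a_k = 0, 4, 0, -64/3, 0, 1024/5, …
f+g: L₀ = lclm(L_f,L_g), ord ≤ 2+2.
∫: right-multiply L₀ by Dx.
L = (-32 - 384·x + 1536·x^2 + 2048·x^3)·Dx^2 + (-16 - 64·x + 3072·x^3 + 4096·x^4)·Dx^3 + (-1 + 4·x + 32·x^2 + 128·x^3 + 768·x^4 + 1024·x^5)·Dx^4  (order 4).
h: a_k = 0, 0, -4, 8, -64/3, 192/5, …
ICs: h(0) = 0, h′(0) = 0, h′′(0) = -8, h′′′(0) = 48.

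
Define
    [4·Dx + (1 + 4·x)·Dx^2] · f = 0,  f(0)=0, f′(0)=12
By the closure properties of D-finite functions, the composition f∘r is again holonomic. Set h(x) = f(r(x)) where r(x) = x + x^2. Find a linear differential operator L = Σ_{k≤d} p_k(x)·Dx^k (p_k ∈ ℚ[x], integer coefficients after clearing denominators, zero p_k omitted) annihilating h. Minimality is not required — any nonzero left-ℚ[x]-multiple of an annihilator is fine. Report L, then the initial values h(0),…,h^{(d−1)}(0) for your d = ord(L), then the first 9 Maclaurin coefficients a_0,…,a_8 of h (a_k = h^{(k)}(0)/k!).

f: a_k = 0, 12, -24, 64, -192, 3072/5, -2048, 49152/7, -24576, …
L₀ from L_f via x↦r, Dx↦r'^{-1}Dx.
L = 2·Dx + (1 + 2·x)·Dx^2  (order 2).
h: a_k = 0, 12, -12, 16, -24, 192/5, -64, 768/7, -192, …
ICs: h(0) = 0, h′(0) = 12.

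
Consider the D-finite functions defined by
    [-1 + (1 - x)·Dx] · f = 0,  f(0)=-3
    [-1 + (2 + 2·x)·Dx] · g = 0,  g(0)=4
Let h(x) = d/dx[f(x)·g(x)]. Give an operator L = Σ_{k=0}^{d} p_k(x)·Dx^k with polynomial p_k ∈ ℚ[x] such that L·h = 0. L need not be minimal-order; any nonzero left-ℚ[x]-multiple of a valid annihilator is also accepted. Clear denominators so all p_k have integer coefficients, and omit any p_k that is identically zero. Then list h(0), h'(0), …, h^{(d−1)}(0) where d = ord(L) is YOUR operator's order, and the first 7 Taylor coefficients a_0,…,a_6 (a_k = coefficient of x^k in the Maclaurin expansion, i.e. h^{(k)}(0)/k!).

L = (11 + 18·x + 3·x^2) + (-6 - 2·x + 6·x^2 + 2·x^3)·Dx  (order 1).
h: a_k = -18, -33, -207/4, -537/8, -5475/64, -12951/128, -61131/512, …
ICs: h(0) = -18.

f: a_k = -3, -3, -3, -3, -3, -3, -3, …
g: a_k = 4, 2, -1/2, 1/4, -5/32, 7/64, -21/256, …
Product ⇒ symmetric product L₀, ord ≤ 1.
Differentiate: ansatz ord ≤ ord L₀ ⇒ L.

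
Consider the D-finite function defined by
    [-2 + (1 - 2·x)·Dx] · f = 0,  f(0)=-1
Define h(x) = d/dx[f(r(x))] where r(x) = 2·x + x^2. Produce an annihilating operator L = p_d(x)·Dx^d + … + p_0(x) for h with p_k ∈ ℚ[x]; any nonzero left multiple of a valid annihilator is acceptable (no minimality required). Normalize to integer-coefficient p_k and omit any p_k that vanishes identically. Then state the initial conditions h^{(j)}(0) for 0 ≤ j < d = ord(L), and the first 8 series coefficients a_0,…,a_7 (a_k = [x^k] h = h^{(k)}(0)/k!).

f: a_k = -1, -2, -4, -8, -16, -32, -64, -128, …
f∘r: x↦r, Dx↦Dx/r' in L_f ⇒ L₀.
h₀' ⇒ L via d/dx closure of L₀.
L = (9 + 12·x + 6·x^2) + (-1 + 3·x + 6·x^2 + 2·x^3)·Dx  (order 1).
h: a_k = -4, -36, -240, -1424, -7920, -42288, -219520, -1116288, …
ICs: h(0) = -4.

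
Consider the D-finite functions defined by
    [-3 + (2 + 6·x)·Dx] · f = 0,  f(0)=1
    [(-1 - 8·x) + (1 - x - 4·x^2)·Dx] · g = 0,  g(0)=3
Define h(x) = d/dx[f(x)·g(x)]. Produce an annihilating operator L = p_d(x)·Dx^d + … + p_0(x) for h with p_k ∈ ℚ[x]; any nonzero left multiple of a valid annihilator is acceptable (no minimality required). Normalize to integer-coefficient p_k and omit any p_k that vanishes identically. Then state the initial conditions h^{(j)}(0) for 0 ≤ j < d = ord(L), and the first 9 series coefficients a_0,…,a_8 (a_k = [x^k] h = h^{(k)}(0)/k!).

L = (43 + 474·x + 1491·x^2 + 2280·x^3 + 2160·x^4) + (-10 - 58·x - 78·x^2 + 242·x^3 + 960·x^4 + 864·x^5)·Dx  (order 1).
h: a_k = 15/2, 129/4, 2457/16, 13593/32, 423525/256, 2183607/512, 30679677/2048, 154848201/4096, 8216246205/65536, …
ICs: h(0) = 15/2.

f: a_k = 1, 3/2, -9/8, 27/16, -405/128, 1701/256, -15309/1024, 72171/2048, -2814669/32768, …
g: a_k = 3, 3, 15, 27, 87, 195, 543, 1323, 3495, …
Product ⇒ symmetric product L₀, ord ≤ 1.
h₀' ⇒ L via d/dx closure of L₀.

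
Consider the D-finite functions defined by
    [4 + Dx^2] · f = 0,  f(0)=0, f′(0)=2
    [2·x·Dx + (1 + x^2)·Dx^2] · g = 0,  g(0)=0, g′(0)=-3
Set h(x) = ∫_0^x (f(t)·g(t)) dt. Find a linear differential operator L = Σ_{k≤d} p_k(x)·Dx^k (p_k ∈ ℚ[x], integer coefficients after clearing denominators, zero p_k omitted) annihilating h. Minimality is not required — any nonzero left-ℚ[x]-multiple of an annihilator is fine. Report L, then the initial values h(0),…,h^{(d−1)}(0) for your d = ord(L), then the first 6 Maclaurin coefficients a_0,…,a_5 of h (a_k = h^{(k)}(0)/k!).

f: a_k = 0, 2, 0, -4/3, 0, 4/15, …
g: a_k = 0, -3, 0, 1, 0, -3/5, …
Product ⇒ symmetric product L₀, ord ≤ 4.
h=∫h₀ ⇒ L = L₀·Dx.
L = (160 + 464·x^2 + 464·x^4 + 256·x^6 + 64·x^8)·Dx + (96·x + 224·x^3 + 192·x^5 + 64·x^7)·Dx^2 + (60 + 188·x^2 + 216·x^4 + 128·x^6 + 32·x^8)·Dx^3 + (24·x + 56·x^3 + 48·x^5 + 16·x^7)·Dx^4 + (5 + 18·x^2 + 25·x^4 + 16·x^6 + 4·x^8)·Dx^5  (order 5).
h: a_k = 0, 0, 0, -2, 0, 6/5, …
ICs: h(0) = 0, h′(0) = 0, h′′(0) = 0, h′′′(0) = -12, h′′′′(0) = 0.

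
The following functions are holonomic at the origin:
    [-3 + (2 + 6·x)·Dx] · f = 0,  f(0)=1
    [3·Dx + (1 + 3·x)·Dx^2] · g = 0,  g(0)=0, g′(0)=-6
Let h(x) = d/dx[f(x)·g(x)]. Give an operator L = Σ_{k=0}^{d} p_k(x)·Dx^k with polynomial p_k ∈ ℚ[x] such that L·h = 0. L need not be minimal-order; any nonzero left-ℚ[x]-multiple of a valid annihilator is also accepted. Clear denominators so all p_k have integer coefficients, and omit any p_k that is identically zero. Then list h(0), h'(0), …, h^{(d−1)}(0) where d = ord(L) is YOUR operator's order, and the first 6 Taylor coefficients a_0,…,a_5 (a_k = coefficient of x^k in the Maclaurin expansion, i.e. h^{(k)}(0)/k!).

f: a_k = 1, 3/2, -9/8, 27/16, -405/128, 1701/256, …
g: a_k = 0, -6, 9, -18, 81/2, -486/5, …
Sym-product of L_f,L_g gives L₀ (≤ ord 2).
Derive L from L₀ (diff closure).
L = 9 + (24 + 72·x)·Dx + (4 + 24·x + 36·x^2)·Dx^2  (order 2).
h: a_k = -6, 0, 27/4, -27, 5751/64, -22599/80, …
ICs: h(0) = -6, h′(0) = 0.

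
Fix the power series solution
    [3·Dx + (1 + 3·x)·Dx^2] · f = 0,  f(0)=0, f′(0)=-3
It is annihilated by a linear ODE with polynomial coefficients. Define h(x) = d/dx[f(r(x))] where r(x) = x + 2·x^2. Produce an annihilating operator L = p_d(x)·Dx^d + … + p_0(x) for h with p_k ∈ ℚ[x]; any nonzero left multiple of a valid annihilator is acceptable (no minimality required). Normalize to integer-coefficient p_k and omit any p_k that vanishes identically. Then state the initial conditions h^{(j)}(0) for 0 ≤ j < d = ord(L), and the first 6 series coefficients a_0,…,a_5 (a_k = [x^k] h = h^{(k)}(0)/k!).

f: a_k = 0, -3, 9/2, -9, 81/4, -243/5, …
Change of var in L_f (x↦r) gives L₀.
Differentiate: ansatz ord ≤ ord L₀ ⇒ L.
L = (-1 + 12·x + 24·x^2) + (1 + 7·x + 18·x^2 + 24·x^3)·Dx  (order 1).
h: a_k = -3, -3, 27, -63, 27, 297, …
ICs: h(0) = -3.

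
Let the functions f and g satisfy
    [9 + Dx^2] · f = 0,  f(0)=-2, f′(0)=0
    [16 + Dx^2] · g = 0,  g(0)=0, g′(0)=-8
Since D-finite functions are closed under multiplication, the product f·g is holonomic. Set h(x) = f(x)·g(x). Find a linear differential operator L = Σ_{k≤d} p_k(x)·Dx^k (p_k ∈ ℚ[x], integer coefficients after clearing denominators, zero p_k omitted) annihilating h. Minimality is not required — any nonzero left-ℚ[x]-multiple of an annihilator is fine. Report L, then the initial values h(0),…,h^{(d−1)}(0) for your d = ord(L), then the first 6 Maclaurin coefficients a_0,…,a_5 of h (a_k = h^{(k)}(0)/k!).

L = 49 + 50·Dx^2 + Dx^4  (order 4).
h: a_k = 0, 16, 0, -344/3, 0, 4202/15, …
ICs: h(0) = 0, h′(0) = 16, h′′(0) = 0, h′′′(0) = -688.

f: a_k = -2, 0, 9, 0, -27/4, 0, …
g: a_k = 0, -8, 0, 64/3, 0, -256/15, …
h₀=f·g: eliminate ⇒ L₀, order ≤ 2·2.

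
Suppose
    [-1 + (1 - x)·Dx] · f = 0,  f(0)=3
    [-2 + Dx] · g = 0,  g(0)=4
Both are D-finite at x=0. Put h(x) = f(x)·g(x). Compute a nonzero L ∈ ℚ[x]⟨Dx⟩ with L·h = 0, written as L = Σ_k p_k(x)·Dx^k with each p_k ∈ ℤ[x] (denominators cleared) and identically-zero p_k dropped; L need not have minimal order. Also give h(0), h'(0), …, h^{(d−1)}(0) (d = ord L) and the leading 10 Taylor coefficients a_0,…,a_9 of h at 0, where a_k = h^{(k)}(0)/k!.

f: a_k = 3, 3, 3, 3, 3, 3, 3, 3, 3, 3, …
g: a_k = 4, 8, 8, 16/3, 8/3, 16/15, 16/45, 32/315, 8/315, 16/2835, …
Product ⇒ symmetric product L₀, ord ≤ 1.
L = (3 - 2·x) + (-1 + x)·Dx  (order 1).
h: a_k = 12, 36, 60, 76, 84, 436/5, 1324/15, 620/7, 9308/105, 83788/945, …
ICs: h(0) = 12.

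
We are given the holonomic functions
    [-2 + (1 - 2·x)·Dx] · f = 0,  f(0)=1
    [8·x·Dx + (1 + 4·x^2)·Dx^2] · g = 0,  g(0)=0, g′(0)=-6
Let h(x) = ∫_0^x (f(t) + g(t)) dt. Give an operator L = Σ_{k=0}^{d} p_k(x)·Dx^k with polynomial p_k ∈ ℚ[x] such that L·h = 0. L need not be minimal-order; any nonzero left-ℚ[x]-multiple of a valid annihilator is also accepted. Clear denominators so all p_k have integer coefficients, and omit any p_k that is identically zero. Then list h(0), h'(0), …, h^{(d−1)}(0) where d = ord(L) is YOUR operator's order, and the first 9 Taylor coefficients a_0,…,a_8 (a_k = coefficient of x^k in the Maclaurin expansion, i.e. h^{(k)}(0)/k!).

f: a_k = 1, 2, 4, 8, 16, 32, 64, 128, 256, …
g: a_k = 0, -6, 0, 8, 0, -96/5, 0, 384/7, 0, …
L₀ := lclm(L_f,L_g); ord L₀ ≤ 1+2.
h=∫h₀ ⇒ L = L₀·Dx.
L = (-8 + 64·x + 96·x^2)·Dx^2 + (8 - 8·x + 32·x^2 + 96·x^3)·Dx^3 + (-1 + 16·x^4)·Dx^4  (order 4).
h: a_k = 0, 1, -2, 4/3, 4, 16/5, 32/15, 64/7, 160/7, …
ICs: h(0) = 0, h′(0) = 1, h′′(0) = -4, h′′′(0) = 8.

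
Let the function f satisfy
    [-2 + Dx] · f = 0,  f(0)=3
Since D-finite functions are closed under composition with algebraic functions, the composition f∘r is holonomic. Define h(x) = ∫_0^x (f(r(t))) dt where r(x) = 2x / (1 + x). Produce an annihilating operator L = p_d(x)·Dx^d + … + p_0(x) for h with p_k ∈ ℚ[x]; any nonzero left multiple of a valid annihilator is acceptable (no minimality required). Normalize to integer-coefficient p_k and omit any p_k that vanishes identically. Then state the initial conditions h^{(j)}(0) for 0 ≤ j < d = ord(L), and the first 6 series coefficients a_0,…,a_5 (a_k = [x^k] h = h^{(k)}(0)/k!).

L = -4·Dx + (1 + 2·x + x^2)·Dx^2  (order 2).
h: a_k = 0, 3, 6, 4, -1, -4/5, …
ICs: h(0) = 0, h′(0) = 3.

f: a_k = 3, 6, 6, 4, 2, 4/5, …
Substitute x→r, Dx→(1/r')Dx; clear ⇒ L₀.
∫: right-multiply L₀ by Dx.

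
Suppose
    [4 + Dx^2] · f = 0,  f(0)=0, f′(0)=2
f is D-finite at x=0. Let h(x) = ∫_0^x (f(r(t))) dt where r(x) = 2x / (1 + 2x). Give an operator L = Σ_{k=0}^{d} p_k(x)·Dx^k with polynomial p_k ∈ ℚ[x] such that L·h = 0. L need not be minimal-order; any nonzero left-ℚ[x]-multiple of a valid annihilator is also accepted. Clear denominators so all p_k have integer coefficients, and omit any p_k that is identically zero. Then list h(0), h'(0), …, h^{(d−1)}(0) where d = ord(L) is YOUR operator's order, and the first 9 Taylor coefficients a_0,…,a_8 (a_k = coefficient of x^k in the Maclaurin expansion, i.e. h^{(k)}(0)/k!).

f: a_k = 0, 2, 0, -4/3, 0, 4/15, 0, -8/315, 0, …
L₀ from L_f via x↦r, Dx↦r'^{-1}Dx.
h=∫h₀ ⇒ L = L₀·Dx.
L = 16·Dx + (4 + 24·x + 48·x^2 + 32·x^3)·Dx^2 + (1 + 8·x + 24·x^2 + 32·x^3 + 16·x^4)·Dx^3  (order 3).
h: a_k = 0, 0, 2, -8/3, 4/3, 32/5, -1376/45, 640/7, -70688/315, …
ICs: h(0) = 0, h′(0) = 0, h′′(0) = 4.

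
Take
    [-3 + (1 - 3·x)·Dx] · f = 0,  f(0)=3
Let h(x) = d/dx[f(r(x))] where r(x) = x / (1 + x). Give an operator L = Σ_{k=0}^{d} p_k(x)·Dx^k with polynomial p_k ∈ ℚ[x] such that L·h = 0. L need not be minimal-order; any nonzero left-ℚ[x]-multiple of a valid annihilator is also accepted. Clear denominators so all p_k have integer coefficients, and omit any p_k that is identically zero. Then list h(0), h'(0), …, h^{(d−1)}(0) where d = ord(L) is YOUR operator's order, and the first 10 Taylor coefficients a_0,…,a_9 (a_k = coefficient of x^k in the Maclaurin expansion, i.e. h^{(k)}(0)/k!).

L = 4 + (-1 + 2·x)·Dx  (order 1).
h: a_k = 9, 36, 108, 288, 720, 1728, 4032, 9216, 20736, 46080, …
ICs: h(0) = 9.

f: a_k = 3, 9, 27, 81, 243, 729, 2187, 6561, 19683, 59049, …
Change of var in L_f (x↦r) gives L₀.
Derive L from L₀ (diff closure).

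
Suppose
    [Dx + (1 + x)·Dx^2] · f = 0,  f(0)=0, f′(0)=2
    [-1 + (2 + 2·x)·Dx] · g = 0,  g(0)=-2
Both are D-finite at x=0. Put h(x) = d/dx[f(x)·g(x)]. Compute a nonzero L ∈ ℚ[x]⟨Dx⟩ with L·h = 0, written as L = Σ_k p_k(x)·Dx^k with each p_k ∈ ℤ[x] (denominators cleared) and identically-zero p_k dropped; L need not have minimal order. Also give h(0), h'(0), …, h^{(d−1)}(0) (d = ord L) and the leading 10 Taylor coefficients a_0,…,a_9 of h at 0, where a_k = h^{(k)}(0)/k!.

L = 1 + (8 + 8·x)·Dx + (4 + 8·x + 4·x^2)·Dx^2  (order 2).
h: a_k = -4, 0, 1/2, -2/3, 71/96, -31/40, 3043/3840, -2689/3360, 46027/57344, -51719/64512, …
ICs: h(0) = -4, h′(0) = 0.

f: a_k = 0, 2, -1, 2/3, -1/2, 2/5, -1/3, 2/7, -1/4, 2/9, …
g: a_k = -2, -1, 1/4, -1/8, 5/64, -7/128, 21/512, -33/1024, 429/16384, -715/32768, …
L₀ := L_f ⊗_s L_g (sym. prod.), ord ≤ 2.
Derive L from L₀ (diff closure).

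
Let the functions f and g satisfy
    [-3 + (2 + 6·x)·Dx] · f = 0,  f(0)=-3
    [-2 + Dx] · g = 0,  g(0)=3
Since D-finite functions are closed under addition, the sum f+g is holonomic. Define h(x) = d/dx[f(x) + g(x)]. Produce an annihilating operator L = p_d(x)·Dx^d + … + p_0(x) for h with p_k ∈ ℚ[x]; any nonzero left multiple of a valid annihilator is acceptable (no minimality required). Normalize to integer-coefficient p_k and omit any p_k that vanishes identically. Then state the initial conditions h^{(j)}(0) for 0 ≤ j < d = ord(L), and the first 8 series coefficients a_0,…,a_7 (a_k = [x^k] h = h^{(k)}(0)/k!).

f: a_k = -3, -9/2, 27/8, -81/16, 1215/128, -5103/256, 45927/1024, -216513/2048, …
g: a_k = 3, 6, 6, 4, 2, 4/5, 4/15, 8/105, …
f+g: L₀ = lclm(L_f,L_g), ord ≤ 1+1.
h=h₀': d/dx-closure on L₀ ⇒ L.
L = (-78 - 72·x) + (11 - 96·x - 144·x^2)·Dx + (14 + 66·x + 72·x^2)·Dx^2  (order 2).
h: a_k = 3/2, 75/4, -51/16, 1471/32, -24491/256, 693001/2560, -22717481/30720, 886686271/430080, …
ICs: h(0) = 3/2, h′(0) = 75/4.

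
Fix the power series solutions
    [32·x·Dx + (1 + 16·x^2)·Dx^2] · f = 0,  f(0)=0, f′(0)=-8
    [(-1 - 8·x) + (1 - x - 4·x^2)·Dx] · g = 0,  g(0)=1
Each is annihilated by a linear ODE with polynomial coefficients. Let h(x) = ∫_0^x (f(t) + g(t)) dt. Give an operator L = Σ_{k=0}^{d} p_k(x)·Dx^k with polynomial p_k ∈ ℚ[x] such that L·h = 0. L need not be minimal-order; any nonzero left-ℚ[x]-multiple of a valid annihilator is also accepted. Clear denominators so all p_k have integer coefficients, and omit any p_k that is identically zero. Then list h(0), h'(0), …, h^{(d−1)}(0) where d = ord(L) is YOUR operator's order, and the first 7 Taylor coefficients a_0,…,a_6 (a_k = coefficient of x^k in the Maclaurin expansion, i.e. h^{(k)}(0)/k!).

f: a_k = 0, -8, 0, 128/3, 0, -2048/5, 0, …
g: a_k = 1, 1, 5, 9, 29, 65, 181, …
h₀=f+g: left-lcm gives L₀, ord ≤ 3.
h=∫h₀ ⇒ L = L₀·Dx.
L = (160 - 640·x - 14848·x^2 - 36864·x^3 - 178176·x^4 - 98304·x^6)·Dx^2 + (-43 - 336·x - 16·x^2 - 3072·x^3 - 35072·x^4 - 124928·x^5 - 12288·x^6 - 98304·x^7)·Dx^3 + (5 + 23·x + 272·x^2 + 16·x^3 + 2368·x^4 - 5888·x^5 - 12288·x^6 - 4096·x^7 - 16384·x^8)·Dx^4  (order 4).
h: a_k = 0, 1, -7/2, 5/3, 155/12, 29/5, -1723/30, …
ICs: h(0) = 0, h′(0) = 1, h′′(0) = -7, h′′′(0) = 10.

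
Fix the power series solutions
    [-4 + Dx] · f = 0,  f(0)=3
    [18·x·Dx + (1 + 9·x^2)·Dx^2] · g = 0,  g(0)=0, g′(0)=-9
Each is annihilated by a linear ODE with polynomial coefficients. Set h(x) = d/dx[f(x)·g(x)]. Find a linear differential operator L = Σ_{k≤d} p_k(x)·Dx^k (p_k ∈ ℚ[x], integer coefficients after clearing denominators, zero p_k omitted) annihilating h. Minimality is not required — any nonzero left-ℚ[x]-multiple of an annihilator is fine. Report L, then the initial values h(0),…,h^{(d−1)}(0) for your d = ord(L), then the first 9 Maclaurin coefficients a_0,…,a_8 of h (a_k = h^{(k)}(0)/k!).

L = (-4 - 288·x + 1548·x^2 - 2592·x^3 + 2592·x^4) + (-7 + 108·x - 531·x^2 + 972·x^3 - 1296·x^4)·Dx + (2 - 9·x + 36·x^2 - 81·x^3 + 162·x^4)·Dx^2  (order 2).
h: a_k = -27, -216, -405, 144, -387, -6696, 807/5, 2011872/35, -452601/35, …
ICs: h(0) = -27, h′(0) = -216.

f: a_k = 3, 12, 24, 32, 32, 128/5, 256/15, 1024/105, 512/105, …
g: a_k = 0, -9, 0, 27, 0, -729/5, 0, 6561/7, 0, …
f·g: L₀ = L_f ⊗_s L_g, ord ≤ 1·2.
h=h₀': d/dx-closure on L₀ ⇒ L.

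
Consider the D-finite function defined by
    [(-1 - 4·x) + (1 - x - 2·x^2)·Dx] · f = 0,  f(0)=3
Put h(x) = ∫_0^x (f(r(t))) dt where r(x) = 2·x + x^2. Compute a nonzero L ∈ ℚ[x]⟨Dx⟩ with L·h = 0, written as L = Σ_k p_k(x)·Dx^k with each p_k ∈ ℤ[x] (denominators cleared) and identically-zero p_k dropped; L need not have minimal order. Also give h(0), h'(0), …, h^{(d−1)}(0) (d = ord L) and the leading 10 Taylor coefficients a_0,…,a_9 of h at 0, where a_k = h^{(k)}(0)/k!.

f: a_k = 3, 3, 9, 15, 33, 63, 129, 255, 513, 1023, …
L₀ from L_f via x↦r, Dx↦r'^{-1}Dx.
∫: right-multiply L₀ by Dx.
L = (2 + 16·x + 8·x^2)·Dx + (-1 + 3·x + 6·x^2 + 2·x^3)·Dx^2  (order 2).
h: a_k = 0, 3, 3, 13, 39, 717/5, 527, 14103/7, 7839, 31009, …
ICs: h(0) = 0, h′(0) = 3.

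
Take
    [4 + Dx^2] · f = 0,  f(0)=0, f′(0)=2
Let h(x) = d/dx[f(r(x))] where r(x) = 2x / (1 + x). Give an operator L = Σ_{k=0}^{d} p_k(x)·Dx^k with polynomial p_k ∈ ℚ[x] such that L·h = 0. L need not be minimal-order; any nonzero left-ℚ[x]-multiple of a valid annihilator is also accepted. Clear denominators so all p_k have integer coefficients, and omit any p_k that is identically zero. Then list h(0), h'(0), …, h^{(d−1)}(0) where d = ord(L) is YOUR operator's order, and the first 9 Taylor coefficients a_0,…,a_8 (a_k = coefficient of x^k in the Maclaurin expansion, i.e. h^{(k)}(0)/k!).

L = (22 + 12·x + 6·x^2) + (6 + 18·x + 18·x^2 + 6·x^3)·Dx + (1 + 4·x + 6·x^2 + 4·x^3 + x^4)·Dx^2  (order 2).
h: a_k = 4, -8, -20, 112, -772/3, 360, -9844/45, -20128/45, 120412/63, …
ICs: h(0) = 4, h′(0) = -8.

f: a_k = 0, 2, 0, -4/3, 0, 4/15, 0, -8/315, 0, …
Substitute x→r, Dx→(1/r')Dx; clear ⇒ L₀.
Differentiate: ansatz ord ≤ ord L₀ ⇒ L.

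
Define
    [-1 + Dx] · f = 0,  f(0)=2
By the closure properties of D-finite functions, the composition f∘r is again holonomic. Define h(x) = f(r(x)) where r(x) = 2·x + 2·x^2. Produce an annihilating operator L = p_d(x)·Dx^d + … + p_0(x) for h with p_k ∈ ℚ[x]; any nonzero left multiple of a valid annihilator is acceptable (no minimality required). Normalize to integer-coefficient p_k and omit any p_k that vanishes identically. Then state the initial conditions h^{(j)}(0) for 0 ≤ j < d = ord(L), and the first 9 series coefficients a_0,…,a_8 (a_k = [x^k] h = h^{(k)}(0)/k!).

f: a_k = 2, 2, 1, 1/3, 1/12, 1/60, 1/360, 1/2520, 1/20160, …
f∘r: x↦r, Dx↦Dx/r' in L_f ⇒ L₀.
L = (-2 - 4·x) + Dx  (order 1).
h: a_k = 2, 4, 8, 32/3, 40/3, 208/15, 608/45, 3712/315, 3056/315, …
ICs: h(0) = 2.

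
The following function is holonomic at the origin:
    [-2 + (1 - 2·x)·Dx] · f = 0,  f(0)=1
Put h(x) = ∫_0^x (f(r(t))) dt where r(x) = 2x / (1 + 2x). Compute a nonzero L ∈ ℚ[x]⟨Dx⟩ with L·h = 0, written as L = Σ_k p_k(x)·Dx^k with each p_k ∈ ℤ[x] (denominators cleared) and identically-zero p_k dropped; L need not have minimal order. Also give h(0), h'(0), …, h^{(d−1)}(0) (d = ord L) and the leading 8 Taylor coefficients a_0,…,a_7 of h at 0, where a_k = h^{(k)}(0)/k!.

L = 4·Dx + (-1 + 4·x^2)·Dx^2  (order 2).
h: a_k = 0, 1, 2, 8/3, 4, 32/5, 32/3, 128/7, …
ICs: h(0) = 0, h′(0) = 1.

f: a_k = 1, 2, 4, 8, 16, 32, 64, 128, …
Change of var in L_f (x↦r) gives L₀.
h=∫h₀ ⇒ L = L₀·Dx.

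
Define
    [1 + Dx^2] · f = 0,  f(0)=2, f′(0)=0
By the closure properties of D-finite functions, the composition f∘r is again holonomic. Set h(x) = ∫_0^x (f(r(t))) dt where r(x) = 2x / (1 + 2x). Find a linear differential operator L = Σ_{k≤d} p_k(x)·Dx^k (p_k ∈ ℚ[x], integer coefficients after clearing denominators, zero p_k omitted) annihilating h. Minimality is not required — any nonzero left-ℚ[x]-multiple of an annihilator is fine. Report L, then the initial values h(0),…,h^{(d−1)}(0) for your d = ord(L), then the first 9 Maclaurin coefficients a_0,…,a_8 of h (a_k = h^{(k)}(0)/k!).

L = 4·Dx + (4 + 24·x + 48·x^2 + 32·x^3)·Dx^2 + (1 + 8·x + 24·x^2 + 32·x^3 + 16·x^4)·Dx^3  (order 3).
h: a_k = 0, 2, 0, -4/3, 4, -28/3, 176/9, -12008/315, 348/5, …
ICs: h(0) = 0, h′(0) = 2, h′′(0) = 0.

f: a_k = 2, 0, -1, 0, 1/12, 0, -1/360, 0, 1/20160, …
Substitute x→r, Dx→(1/r')Dx; clear ⇒ L₀.
h=∫h₀ ⇒ L = L₀·Dx.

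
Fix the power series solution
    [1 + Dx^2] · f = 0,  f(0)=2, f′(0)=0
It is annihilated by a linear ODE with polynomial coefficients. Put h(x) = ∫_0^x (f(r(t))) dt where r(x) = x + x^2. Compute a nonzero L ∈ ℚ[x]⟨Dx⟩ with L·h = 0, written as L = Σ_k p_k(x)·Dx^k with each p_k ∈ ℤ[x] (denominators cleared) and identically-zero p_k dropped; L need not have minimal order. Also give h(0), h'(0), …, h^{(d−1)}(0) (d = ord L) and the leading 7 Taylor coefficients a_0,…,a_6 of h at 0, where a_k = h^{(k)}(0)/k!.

f: a_k = 2, 0, -1, 0, 1/12, 0, -1/360, …
L₀ from L_f via x↦r, Dx↦r'^{-1}Dx.
∫: right-multiply L₀ by Dx.
L = (1 + 6·x + 12·x^2 + 8·x^3)·Dx - 2·Dx^2 + (1 + 2·x)·Dx^3  (order 3).
h: a_k = 0, 2, 0, -1/3, -1/2, -11/60, 1/18, …
ICs: h(0) = 0, h′(0) = 2, h′′(0) = 0.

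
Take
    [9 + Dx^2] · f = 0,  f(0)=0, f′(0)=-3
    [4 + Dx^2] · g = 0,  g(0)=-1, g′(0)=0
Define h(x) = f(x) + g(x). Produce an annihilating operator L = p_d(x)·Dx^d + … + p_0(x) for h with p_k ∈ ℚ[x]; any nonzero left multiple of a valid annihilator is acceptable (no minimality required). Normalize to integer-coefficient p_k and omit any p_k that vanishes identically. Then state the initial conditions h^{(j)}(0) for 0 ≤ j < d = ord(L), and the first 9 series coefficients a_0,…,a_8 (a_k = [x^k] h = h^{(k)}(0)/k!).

L = 36 + 13·Dx^2 + Dx^4  (order 4).
h: a_k = -1, -3, 2, 9/2, -2/3, -81/40, 4/45, 243/560, -2/315, …
ICs: h(0) = -1, h′(0) = -3, h′′(0) = 4, h′′′(0) = 27.

f: a_k = 0, -3, 0, 9/2, 0, -81/40, 0, 243/560, 0, …
g: a_k = -1, 0, 2, 0, -2/3, 0, 4/45, 0, -2/315, …
L₀ := lclm(L_f,L_g); ord L₀ ≤ 2+2.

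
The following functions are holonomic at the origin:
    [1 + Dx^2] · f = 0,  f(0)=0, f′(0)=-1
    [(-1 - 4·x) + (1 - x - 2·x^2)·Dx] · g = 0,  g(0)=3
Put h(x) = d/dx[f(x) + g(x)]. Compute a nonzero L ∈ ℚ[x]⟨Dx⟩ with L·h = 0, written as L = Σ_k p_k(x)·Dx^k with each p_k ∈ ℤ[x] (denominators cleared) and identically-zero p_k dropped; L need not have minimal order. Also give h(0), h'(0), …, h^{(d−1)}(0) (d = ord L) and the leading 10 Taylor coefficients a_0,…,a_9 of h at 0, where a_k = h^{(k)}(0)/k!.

f: a_k = 0, -1, 0, 1/6, 0, -1/120, 0, 1/5040, 0, -1/362880, …
g: a_k = 3, 3, 9, 15, 33, 63, 129, 255, 513, 1023, …
h₀=f+g: left-lcm gives L₀, ord ≤ 3.
Derive L from L₀ (diff closure).
L = (270 + 1200·x + 2862·x^2 + 1860·x^3 + 1920·x^4 + 144·x^5 + 96·x^6) + (-31 - 115·x + 75·x^2 + 241·x^3 + 430·x^4 + 372·x^5 + 56·x^6 + 32·x^7)·Dx + (270 + 1200·x + 2862·x^2 + 1860·x^3 + 1920·x^4 + 144·x^5 + 96·x^6)·Dx^2 + (-31 - 115·x + 75·x^2 + 241·x^3 + 430·x^4 + 372·x^5 + 56·x^6 + 32·x^7)·Dx^3  (order 3).
h: a_k = 2, 18, 91/2, 132, 7559/24, 774, 1285201/720, 4104, 371226239/40320, 20490, …
ICs: h(0) = 2, h′(0) = 18, h′′(0) = 91.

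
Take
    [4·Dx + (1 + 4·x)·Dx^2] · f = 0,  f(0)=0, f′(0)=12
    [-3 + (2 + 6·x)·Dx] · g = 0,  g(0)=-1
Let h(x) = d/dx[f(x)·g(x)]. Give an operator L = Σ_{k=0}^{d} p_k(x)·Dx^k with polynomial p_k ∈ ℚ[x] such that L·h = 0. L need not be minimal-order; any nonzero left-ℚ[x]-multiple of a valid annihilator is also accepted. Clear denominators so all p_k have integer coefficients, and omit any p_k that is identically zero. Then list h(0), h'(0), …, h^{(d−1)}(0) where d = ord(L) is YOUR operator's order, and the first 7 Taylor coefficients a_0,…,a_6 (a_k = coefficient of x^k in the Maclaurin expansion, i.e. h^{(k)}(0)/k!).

f: a_k = 0, 12, -24, 64, -192, 3072/5, -2048, …
g: a_k = -1, -3/2, 9/8, -27/16, 405/128, -1701/256, 15309/1024, …
Product ⇒ symmetric product L₀, ord ≤ 2.
Differentiate: ansatz ord ≤ ord L₀ ⇒ L.
L = (-33 + 72·x + 432·x^2) + (-4 + 324·x + 2160·x^2 + 3456·x^3)·Dx + (4 + 88·x + 612·x^2 + 1728·x^3 + 1728·x^4)·Dx^2  (order 2).
h: a_k = -12, 12, -87/2, 195, -28149/32, 620859/160, -21442563/1280, …
ICs: h(0) = -12, h′(0) = 12.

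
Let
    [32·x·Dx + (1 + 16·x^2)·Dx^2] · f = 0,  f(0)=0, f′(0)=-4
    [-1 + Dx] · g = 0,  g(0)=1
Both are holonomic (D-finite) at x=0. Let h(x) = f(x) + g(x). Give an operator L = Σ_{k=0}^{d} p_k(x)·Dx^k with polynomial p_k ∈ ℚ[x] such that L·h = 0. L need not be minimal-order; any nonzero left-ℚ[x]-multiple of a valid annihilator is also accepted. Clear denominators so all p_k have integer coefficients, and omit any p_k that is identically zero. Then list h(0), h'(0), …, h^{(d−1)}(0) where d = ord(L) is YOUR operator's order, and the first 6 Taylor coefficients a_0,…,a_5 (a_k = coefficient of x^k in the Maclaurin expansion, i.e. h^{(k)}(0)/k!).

f: a_k = 0, -4, 0, 64/3, 0, -1024/5, …
g: a_k = 1, 1, 1/2, 1/6, 1/24, 1/120, …
f+g: L₀ = lclm(L_f,L_g), ord ≤ 2+1.
L = (32 - 32·x - 1536·x^2 - 512·x^3)·Dx + (-33 + 1504·x^2 - 256·x^4)·Dx^2 + (1 + 32·x + 32·x^2 + 512·x^3 + 256·x^4)·Dx^3  (order 3).
h: a_k = 1, -3, 1/2, 43/2, 1/24, -4915/24, …
ICs: h(0) = 1, h′(0) = -3, h′′(0) = 1.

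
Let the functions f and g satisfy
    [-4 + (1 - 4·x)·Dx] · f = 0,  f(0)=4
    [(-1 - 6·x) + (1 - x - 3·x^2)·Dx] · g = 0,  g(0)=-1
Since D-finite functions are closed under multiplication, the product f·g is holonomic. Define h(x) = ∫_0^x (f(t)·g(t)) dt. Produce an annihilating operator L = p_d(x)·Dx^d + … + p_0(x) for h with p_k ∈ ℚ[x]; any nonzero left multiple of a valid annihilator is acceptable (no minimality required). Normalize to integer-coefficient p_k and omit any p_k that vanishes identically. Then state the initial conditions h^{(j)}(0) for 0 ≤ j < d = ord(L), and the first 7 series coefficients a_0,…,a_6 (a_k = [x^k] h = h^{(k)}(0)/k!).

f: a_k = 4, 16, 64, 256, 1024, 4096, 16384, …
g: a_k = -1, -1, -4, -7, -19, -40, -97, …
Product ⇒ symmetric product L₀, ord ≤ 1.
h=∫₀ˣh₀: take L = L₀·Dx.
L = (-5 + 2·x + 36·x^2)·Dx + (1 - 5·x + x^2 + 12·x^3)·Dx^2  (order 2).
h: a_k = 0, -4, -10, -32, -103, -1724/5, -1176, …
ICs: h(0) = 0, h′(0) = -4.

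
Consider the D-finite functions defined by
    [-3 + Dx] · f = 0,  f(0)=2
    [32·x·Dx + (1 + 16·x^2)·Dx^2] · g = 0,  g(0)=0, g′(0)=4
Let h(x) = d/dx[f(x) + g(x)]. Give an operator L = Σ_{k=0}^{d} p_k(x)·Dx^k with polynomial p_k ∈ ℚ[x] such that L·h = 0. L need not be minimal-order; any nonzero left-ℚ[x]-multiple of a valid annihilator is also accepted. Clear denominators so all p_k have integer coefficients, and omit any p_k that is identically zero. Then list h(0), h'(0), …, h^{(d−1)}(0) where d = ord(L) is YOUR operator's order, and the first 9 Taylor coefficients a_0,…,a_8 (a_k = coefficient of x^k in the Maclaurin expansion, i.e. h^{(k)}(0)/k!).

f: a_k = 2, 6, 9, 9, 27/4, 81/20, 81/40, 243/280, 729/2240, …
g: a_k = 0, 4, 0, -64/3, 0, 1024/5, 0, -16384/7, 0, …
f+g: L₀ = lclm(L_f,L_g), ord ≤ 1+2.
h₀' ⇒ L via d/dx closure of L₀.
L = (96 - 288·x - 4608·x^2 - 4608·x^3) + (-41 + 1248·x^2 - 2304·x^4)·Dx + (3 + 32·x + 96·x^2 + 512·x^3 + 768·x^4)·Dx^2  (order 2).
h: a_k = 10, 18, -37, 27, 4177/4, 243/20, -655117/40, 729/280, 587204747/2240, …
ICs: h(0) = 10, h′(0) = 18.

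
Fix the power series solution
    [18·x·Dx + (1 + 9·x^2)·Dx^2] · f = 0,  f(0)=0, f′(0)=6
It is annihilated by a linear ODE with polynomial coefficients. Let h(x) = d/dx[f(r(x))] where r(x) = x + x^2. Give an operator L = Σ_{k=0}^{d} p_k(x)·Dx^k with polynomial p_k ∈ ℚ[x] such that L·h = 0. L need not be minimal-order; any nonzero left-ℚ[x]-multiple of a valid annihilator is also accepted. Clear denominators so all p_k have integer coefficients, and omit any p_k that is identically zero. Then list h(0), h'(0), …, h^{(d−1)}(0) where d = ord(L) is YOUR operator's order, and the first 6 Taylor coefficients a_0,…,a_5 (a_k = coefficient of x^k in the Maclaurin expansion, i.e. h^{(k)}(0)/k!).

f: a_k = 0, 6, 0, -18, 0, 486/5, …
Change of var in L_f (x↦r) gives L₀.
Differentiate: ansatz ord ≤ ord L₀ ⇒ L.
L = (-2 + 18·x + 72·x^2 + 108·x^3 + 54·x^4) + (1 + 2·x + 9·x^2 + 36·x^3 + 45·x^4 + 18·x^5)·Dx  (order 1).
h: a_k = 6, 12, -54, -216, 216, 2808, …
ICs: h(0) = 6.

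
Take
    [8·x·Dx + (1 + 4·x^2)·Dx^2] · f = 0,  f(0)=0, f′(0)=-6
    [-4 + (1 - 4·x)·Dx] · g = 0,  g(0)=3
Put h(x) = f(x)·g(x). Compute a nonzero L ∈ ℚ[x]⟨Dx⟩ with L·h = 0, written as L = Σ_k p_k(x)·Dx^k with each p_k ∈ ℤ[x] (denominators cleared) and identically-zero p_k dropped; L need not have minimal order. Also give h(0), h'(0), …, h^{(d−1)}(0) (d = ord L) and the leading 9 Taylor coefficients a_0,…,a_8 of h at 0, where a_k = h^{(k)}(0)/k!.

L = 32·x + (8 - 8·x + 64·x^2)·Dx + (-1 + 4·x - 4·x^2 + 16·x^3)·Dx^2  (order 2).
h: a_k = 0, -18, -72, -264, -1056, -21408/5, -85632/5, -2391936/35, -9567744/35, …
ICs: h(0) = 0, h′(0) = -18.

f: a_k = 0, -6, 0, 8, 0, -96/5, 0, 384/7, 0, …
g: a_k = 3, 12, 48, 192, 768, 3072, 12288, 49152, 196608, …
f·g: L₀ = L_f ⊗_s L_g, ord ≤ 2·1.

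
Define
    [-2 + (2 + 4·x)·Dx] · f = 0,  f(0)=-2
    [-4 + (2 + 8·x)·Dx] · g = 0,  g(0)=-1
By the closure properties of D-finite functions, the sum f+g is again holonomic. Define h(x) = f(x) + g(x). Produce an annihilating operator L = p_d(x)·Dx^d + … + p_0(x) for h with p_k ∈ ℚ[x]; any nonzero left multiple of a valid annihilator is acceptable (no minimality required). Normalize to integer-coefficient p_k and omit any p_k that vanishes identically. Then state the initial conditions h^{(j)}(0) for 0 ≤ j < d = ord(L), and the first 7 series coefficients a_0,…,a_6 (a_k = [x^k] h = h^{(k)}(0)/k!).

f: a_k = -2, -2, 1, -1, 5/4, -7/4, 21/8, …
g: a_k = -1, -2, 2, -4, 10, -28, 84, …
f+g: L₀ = lclm(L_f,L_g), ord ≤ 1+1.
L = -2 + (3 + 8·x)·Dx + (1 + 6·x + 8·x^2)·Dx^2  (order 2).
h: a_k = -3, -4, 3, -5, 45/4, -119/4, 693/8, …
ICs: h(0) = -3, h′(0) = -4.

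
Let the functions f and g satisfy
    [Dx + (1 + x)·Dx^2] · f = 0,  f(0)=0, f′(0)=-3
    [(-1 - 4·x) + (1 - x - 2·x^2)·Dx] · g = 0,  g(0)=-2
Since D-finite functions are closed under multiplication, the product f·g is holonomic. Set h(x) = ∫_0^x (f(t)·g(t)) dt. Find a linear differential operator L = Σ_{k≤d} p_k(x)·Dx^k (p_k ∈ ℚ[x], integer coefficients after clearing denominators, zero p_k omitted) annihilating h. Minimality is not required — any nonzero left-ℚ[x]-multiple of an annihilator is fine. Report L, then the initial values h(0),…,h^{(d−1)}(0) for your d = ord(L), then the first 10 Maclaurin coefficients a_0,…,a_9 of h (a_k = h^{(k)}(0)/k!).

f: a_k = 0, -3, 3/2, -1, 3/4, -3/5, 1/2, -3/7, 3/8, -1/3, …
g: a_k = -2, -2, -6, -10, -22, -42, -86, -170, -342, -682, …
Sym-product of L_f,L_g gives L₀ (≤ ord 2).
h=∫₀ˣh₀: take L = L₀·Dx.
L = (5 + 8·x)·Dx + (1 + 11·x + 10·x^2)·Dx^2 + (-1 + 3·x^2 + 2·x^3)·Dx^3  (order 3).
h: a_k = 0, 0, 3, 1, 17/4, 43/10, 189/20, 141/10, 14907/560, 3823/84, …
ICs: h(0) = 0, h′(0) = 0, h′′(0) = 6.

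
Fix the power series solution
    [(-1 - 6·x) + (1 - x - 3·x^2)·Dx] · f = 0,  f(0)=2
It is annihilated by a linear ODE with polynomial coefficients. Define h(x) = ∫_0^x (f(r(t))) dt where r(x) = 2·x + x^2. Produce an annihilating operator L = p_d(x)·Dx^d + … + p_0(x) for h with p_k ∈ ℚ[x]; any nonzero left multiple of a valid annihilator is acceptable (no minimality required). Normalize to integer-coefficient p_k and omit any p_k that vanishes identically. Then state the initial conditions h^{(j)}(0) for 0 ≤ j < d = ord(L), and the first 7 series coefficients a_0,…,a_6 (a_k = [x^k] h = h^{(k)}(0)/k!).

f: a_k = 2, 2, 8, 14, 38, 80, 194, …
Substitute x→r, Dx→(1/r')Dx; clear ⇒ L₀.
∫: right-multiply L₀ by Dx.
L = (2 + 26·x + 36·x^2 + 12·x^3)·Dx + (-1 + 2·x + 13·x^2 + 12·x^3 + 3·x^4)·Dx^2  (order 2).
h: a_k = 0, 2, 2, 34/3, 36, 784/5, 1930/3, …
ICs: h(0) = 0, h′(0) = 2.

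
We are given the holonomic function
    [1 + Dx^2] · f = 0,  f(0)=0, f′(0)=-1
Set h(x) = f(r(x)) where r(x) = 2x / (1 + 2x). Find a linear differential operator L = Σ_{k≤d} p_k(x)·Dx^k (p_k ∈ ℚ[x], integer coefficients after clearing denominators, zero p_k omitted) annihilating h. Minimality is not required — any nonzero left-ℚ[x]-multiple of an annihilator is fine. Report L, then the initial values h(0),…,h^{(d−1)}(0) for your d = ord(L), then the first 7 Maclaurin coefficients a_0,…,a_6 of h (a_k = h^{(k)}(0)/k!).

L = 4 + (4 + 24·x + 48·x^2 + 32·x^3)·Dx + (1 + 8·x + 24·x^2 + 32·x^3 + 16·x^4)·Dx^2  (order 2).
h: a_k = 0, -2, 4, -20/3, 8, -4/15, -40, …
ICs: h(0) = 0, h′(0) = -2.

f: a_k = 0, -1, 0, 1/6, 0, -1/120, 0, …
f∘r: x↦r, Dx↦Dx/r' in L_f ⇒ L₀.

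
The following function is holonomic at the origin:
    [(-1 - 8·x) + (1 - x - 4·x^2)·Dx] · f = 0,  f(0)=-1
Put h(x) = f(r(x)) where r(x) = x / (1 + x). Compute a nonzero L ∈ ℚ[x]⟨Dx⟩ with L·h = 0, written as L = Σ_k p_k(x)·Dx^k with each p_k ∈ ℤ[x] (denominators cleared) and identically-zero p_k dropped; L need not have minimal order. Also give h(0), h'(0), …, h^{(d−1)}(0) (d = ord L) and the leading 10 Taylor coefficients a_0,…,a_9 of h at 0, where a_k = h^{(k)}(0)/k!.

f: a_k = -1, -1, -5, -9, -29, -65, -181, -441, -1165, -2929, …
L₀ from L_f via x↦r, Dx↦r'^{-1}Dx.
L = (1 + 9·x) + (-1 - 2·x + 3·x^2 + 4·x^3)·Dx  (order 1).
h: a_k = -1, -1, -4, 0, -16, 16, -80, 144, -464, 1040, …
ICs: h(0) = -1.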